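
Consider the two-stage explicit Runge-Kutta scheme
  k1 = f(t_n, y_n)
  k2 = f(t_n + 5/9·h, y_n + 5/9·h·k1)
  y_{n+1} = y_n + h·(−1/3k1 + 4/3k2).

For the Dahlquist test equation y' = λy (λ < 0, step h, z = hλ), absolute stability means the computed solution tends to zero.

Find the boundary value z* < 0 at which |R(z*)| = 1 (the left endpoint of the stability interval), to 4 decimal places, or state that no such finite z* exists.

Set f=λy, z=hλ:
  k1=λy_n ⇒ h·k1=z·y_n;  k2=λ(1+5/9z)y_n ⇒ h·k2=z(1+5/9z)y_n
  y_{n+1}/y_n = 1 − 1/3z + 4/3z(1+5/9z) = 1 + z + 20/27z²
  R(z) = 1 + z + 20/27z².

Boundary: |R(x)|=1, x<0.
x=-1.02: |R|=0.7507
R=1: x+20/27x²=0 ⇒ x=−27/20=-1.3500; min R=1−1/(4·20/27)=0.6625>−1
Confirm numerically:
  x=-1.302: |R|=0.95371 <1
  x=-1.186: |R|=0.85592 <1
  x=-1.084: |R|=0.78641 <1
  x=-1.807: |R|=1.61170 >1
  x=-1.374: |R|=1.02443 >1
Stable set (-1.3500, 0).

z* = -1.3500.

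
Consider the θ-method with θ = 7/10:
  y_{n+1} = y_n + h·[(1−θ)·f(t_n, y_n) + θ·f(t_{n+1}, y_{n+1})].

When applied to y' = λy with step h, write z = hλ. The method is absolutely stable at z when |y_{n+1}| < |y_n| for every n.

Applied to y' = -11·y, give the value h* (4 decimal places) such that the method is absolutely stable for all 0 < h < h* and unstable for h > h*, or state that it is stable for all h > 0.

unbounded; (−∞, 0). Any h>0 works for λ=-11.

Set f=λy, z=hλ:
  y_{n+1} = y_n + z·[3/10·y_n + 7/10·y_{n+1}] ⇒ (1 − 7/10z)y_{n+1} = (1 + 3/10z)y_n
  so R(z) = (1 + 3/10z)/(1 − 7/10z).

Find x<0 with |R(x)|<1.
x=-1.69: |R|=0.2258
x=-2: |R|=0.1667
x=-10: |R|=0.2500
x=-100: |R|=0.4085
θ=7/10≥1/2 ⇒ |1+3/10x|<|1−7/10x| ∀x<0 ⇒ unbounded interval.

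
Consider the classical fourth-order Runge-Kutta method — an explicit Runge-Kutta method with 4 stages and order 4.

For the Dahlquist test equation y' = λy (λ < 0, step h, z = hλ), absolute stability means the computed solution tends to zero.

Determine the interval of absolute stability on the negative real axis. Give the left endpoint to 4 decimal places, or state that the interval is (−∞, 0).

z∈(-2.7853,0).

With y'=λy (z=hλ):
  order 4, 4-stage ⇒ R(z)=1+z+z^2/2+z^3/6+z^4/24
  (e.g. R(-1.4)=0.28273, |R|=0.28273)

Need |R(x)|<1, x<0.
x=-1.4: |R|=0.2827
|R(-2.52)|=0.6683 |R(-0.89)|=0.4147 |R(-0.63)|=0.5333
Bisect:
  x_lo=-3.4855 |R|=2.6811  x_hi=-0.3367 |R|=0.7141
  mid=-1.91111 |R|=0.30754 →hi
  mid=-2.69831 |R|=0.87658 →hi
  mid=-3.09190 |R|=1.56962 →lo
  mid=-2.89510 |R|=1.17858 →lo
  mid=-2.79670 |R|=1.01734 →lo
  mid=-2.74750 |R|=0.94451 →hi
  mid=-2.77210 |R|=0.98030 →hi
  mid=-2.78440 |R|=0.99866 →hi
  mid=-2.79055 |R|=1.00796 →lo
  ...
  [-2.78537,-2.78517] ⇒ x*=-2.7853
Interval (-2.7853, 0).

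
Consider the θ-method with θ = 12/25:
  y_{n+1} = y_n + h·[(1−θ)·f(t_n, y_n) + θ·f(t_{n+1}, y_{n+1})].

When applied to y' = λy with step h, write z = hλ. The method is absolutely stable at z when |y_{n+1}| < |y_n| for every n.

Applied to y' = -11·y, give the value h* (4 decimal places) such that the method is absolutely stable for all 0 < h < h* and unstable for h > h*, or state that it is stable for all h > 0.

(-50.0000,0); λ=-11 ⇒ h* = (50)/11 = 4.5455.

With y'=λy (z=hλ):
  y_{n+1} = y_n + z·[13/25·y_n + 12/25·y_{n+1}] ⇒ (1 − 12/25z)y_{n+1} = (1 + 13/25z)y_n
  R(z) = (1 + 13/25z)/(1 − 12/25z).

Need |R(x)|<1, x<0.
x=-1.74: |R|=0.0519
R=−1: 1+13/25x = −1+12/25x ⇒ -1/25x=2 ⇒ x=2/(-1/25)=-50.0000
Confirm numerically:
  x=-41.489: |R|=0.98372 <1
  x=-35.651: |R|=0.96831 <1
  x=-20.056: |R|=0.88729 <1
  x=-50.354: |R|=1.00056 >1
  x=-50.116: |R|=1.00019 >1
Interval (-50.0000, 0).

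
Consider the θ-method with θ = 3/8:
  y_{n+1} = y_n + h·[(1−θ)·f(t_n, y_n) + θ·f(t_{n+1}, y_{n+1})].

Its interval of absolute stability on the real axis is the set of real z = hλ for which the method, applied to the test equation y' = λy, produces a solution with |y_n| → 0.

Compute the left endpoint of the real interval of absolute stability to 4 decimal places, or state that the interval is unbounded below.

Set f=λy, z=hλ:
  y_{n+1} = y_n + z·[5/8·y_n + 3/8·y_{n+1}] ⇒ (1 − 3/8z)y_{n+1} = (1 + 5/8z)y_n
  ⇒ R(z) = (1 + 5/8z)/(1 − 3/8z).

Need |R(x)|<1, x<0.
x=-1.09: |R|=0.2263
R=−1: 1+5/8x = −1+3/8x ⇒ -1/4x=2 ⇒ x=2/(-1/4)=-8.0000
Confirm numerically:
  x=-7.879: |R|=0.99235 <1
  x=-7.564: |R|=0.97159 <1
  x=-4.019: |R|=0.60303 <1
  x=-8.386: |R|=1.02328 >1
  x=-8.243: |R|=1.01485 >1
  x=-8.193: |R|=1.01185 >1
So |R|<1 on (-8.0000, 0).

z* = -8.0000.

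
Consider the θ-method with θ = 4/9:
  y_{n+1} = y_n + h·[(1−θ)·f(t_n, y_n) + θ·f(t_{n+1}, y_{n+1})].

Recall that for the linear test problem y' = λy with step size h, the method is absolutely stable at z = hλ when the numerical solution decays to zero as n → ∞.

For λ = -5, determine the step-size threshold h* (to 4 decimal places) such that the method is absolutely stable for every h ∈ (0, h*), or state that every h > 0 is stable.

(-18.0000,0); λ=-5 ⇒ h* = (18)/5 = 3.6000.

With y'=λy (z=hλ):
  y_{n+1} = y_n + z·[5/9·y_n + 4/9·y_{n+1}] ⇒ (1 − 4/9z)y_{n+1} = (1 + 5/9z)y_n
  Hence R(z) = (1 + 5/9z)/(1 − 4/9z).

Solve |R(x)|<1 on ℝ⁻.
x=-1.3: |R|=0.1761
R=−1: 1+5/9x = −1+4/9x ⇒ -1/9x=2 ⇒ x=2/(-1/9)=-18.0000
Confirm numerically:
  x=-13.846: |R|=0.93548 <1
  x=-10.313: |R|=0.84703 <1
  x=-10.037: |R|=0.83798 <1
  x=-9.283: |R|=0.81104 <1
  x=-18.548: |R|=1.00659 >1
  x=-18.388: |R|=1.00470 >1
Interval (-18.0000, 0).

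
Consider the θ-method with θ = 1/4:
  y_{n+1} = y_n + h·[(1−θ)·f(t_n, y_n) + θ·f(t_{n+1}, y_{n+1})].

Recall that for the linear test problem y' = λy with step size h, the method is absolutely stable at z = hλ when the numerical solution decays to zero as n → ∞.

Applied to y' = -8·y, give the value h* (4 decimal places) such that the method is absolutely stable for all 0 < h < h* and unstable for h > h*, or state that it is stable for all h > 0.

Set f=λy, z=hλ:
  y_{n+1} = y_n + z·[3/4·y_n + 1/4·y_{n+1}] ⇒ (1 − 1/4z)y_{n+1} = (1 + 3/4z)y_n
  ⇒ R(z) = (1 + 3/4z)/(1 − 1/4z).

Find x<0 with |R(x)|<1.
x=-1.11: |R|=0.1311
R=−1: 1+3/4x = −1+1/4x ⇒ -1/2x=2 ⇒ x=2/(-1/2)=-4.0000
Confirm numerically:
  x=-3.886: |R|=0.97109 <1
  x=-3.272: |R|=0.79978 <1
  x=-2.481: |R|=0.53125 <1
  x=-2.325: |R|=0.47036 <1
  x=-4.205: |R|=1.04997 >1
  x=-4.089: |R|=1.02201 >1
Interval (-4.0000, 0).

(-4.0000,0); λ=-8 ⇒ h* = (4)/8 = 0.5000.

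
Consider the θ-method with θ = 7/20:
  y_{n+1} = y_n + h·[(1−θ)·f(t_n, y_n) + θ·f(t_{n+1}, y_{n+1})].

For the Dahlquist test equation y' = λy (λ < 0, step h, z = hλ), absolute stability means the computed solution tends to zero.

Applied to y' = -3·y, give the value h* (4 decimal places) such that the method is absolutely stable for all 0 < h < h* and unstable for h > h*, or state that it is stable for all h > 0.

Test eqn y'=λy, z=hλ:
  y_{n+1} = y_n + z·[13/20·y_n + 7/20·y_{n+1}] ⇒ (1 − 7/20z)y_{n+1} = (1 + 13/20z)y_n
  ⇒ R(z) = (1 + 13/20z)/(1 − 7/20z).

Find x<0 with |R(x)|<1.
x=-1.24: |R|=0.1353
R=−1: 1+13/20x = −1+7/20x ⇒ -3/10x=2 ⇒ x=2/(-3/10)=-6.6667
Confirm numerically:
  x=-5.221: |R|=0.84661 <1
  x=-5.008: |R|=0.81924 <1
  x=-4.004: |R|=0.66736 <1
  x=-3.905: |R|=0.64994 <1
  x=-7.180: |R|=1.04384 >1
  x=-7.014: |R|=1.03016 >1
  x=-6.747: |R|=1.00717 >1
So |R|<1 on (-6.6667, 0).

(-6.6667,0); λ=-3 ⇒ h* = (20/3)/3 = 2.2222.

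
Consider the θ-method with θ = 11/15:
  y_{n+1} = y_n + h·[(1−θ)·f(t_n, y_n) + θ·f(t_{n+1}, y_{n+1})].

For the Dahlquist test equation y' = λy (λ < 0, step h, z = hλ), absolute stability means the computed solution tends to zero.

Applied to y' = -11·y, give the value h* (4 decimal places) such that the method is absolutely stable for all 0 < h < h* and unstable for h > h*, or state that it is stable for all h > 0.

unbounded; (−∞, 0). Any h>0 works for λ=-11.

Test eqn y'=λy, z=hλ:
  y_{n+1} = y_n + z·[4/15·y_n + 11/15·y_{n+1}] ⇒ (1 − 11/15z)y_{n+1} = (1 + 4/15z)y_n
  R(z) = (1 + 4/15z)/(1 − 11/15z).

Find x<0 with |R(x)|<1.
x=-1.32: |R|=0.3293
x=-2: |R|=0.1892
x=-10: |R|=0.2000
x=-100: |R|=0.3453
θ=11/15≥1/2 ⇒ |1+4/15x|<|1−11/15x| ∀x<0 ⇒ interval (−∞,0).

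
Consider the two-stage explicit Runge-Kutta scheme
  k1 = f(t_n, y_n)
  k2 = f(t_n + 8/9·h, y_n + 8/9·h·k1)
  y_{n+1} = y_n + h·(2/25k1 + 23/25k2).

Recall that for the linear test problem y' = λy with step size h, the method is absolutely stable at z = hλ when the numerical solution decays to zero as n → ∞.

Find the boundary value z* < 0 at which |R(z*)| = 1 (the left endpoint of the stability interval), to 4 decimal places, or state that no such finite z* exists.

Set f=λy, z=hλ:
  k1=λy_n ⇒ h·k1=z·y_n;  k2=λ(1+8/9z)y_n ⇒ h·k2=z(1+8/9z)y_n
  y_{n+1}/y_n = 1 + 2/25z + 23/25z(1+8/9z) = 1 + z + 184/225z²
  R(z) = 1 + z + 184/225z².

Need |R(x)|<1, x<0.
x=-1.28: |R|=1.0598
R=1: x+184/225x²=0 ⇒ x=−225/184=-1.2228; min R=1−1/(4·184/225)=0.6943>−1
Confirm numerically:
  x=-0.917: |R|=0.77066 <1
  x=-0.780: |R|=0.71754 <1
  x=-0.521: |R|=0.70098 <1
  x=-1.764: |R|=1.78068 >1
  x=-1.540: |R|=1.39944 >1
Interval (-1.2228, 0).

z* = -1.2228.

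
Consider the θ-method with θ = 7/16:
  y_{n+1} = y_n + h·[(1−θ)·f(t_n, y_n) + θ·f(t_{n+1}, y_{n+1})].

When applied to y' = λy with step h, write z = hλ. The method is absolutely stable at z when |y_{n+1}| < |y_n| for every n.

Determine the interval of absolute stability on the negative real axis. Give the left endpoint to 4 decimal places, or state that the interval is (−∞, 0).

With y'=λy (z=hλ):
  y_{n+1} = y_n + z·[9/16·y_n + 7/16·y_{n+1}] ⇒ (1 − 7/16z)y_{n+1} = (1 + 9/16z)y_n
  so R(z) = (1 + 9/16z)/(1 − 7/16z).

Need |R(x)|<1, x<0.
x=-0.44: |R|=0.6310
R=−1: 1+9/16x = −1+7/16x ⇒ -1/8x=2 ⇒ x=2/(-1/8)=-16.0000
Confirm numerically:
  x=-14.294: |R|=0.97060 <1
  x=-13.225: |R|=0.94888 <1
  x=-9.874: |R|=0.85606 <1
  x=-9.076: |R|=0.82588 <1
  x=-16.238: |R|=1.00367 >1
  x=-16.176: |R|=1.00272 >1
  x=-16.110: |R|=1.00171 >1
So |R|<1 on (-16.0000, 0).

z∈(-16.0000,0).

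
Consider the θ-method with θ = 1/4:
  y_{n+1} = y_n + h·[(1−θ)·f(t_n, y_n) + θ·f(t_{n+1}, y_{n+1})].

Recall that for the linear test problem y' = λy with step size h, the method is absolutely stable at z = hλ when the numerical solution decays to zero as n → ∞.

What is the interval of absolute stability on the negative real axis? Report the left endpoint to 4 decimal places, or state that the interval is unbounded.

With y'=λy (z=hλ):
  y_{n+1} = y_n + z·[3/4·y_n + 1/4·y_{n+1}] ⇒ (1 − 1/4z)y_{n+1} = (1 + 3/4z)y_n
  ⇒ R(z) = (1 + 3/4z)/(1 − 1/4z).

Need |R(x)|<1, x<0.
x=-0.95: |R|=0.2323
R=−1: 1+3/4x = −1+1/4x ⇒ -1/2x=2 ⇒ x=2/(-1/2)=-4.0000
Confirm numerically:
  x=-3.913: |R|=0.97801 <1
  x=-3.741: |R|=0.93308 <1
  x=-3.507: |R|=0.86866 <1
  x=-2.765: |R|=0.63489 <1
  x=-4.548: |R|=1.12822 >1
  x=-4.379: |R|=1.09046 >1
  x=-4.248: |R|=1.06014 >1
So |R|<1 on (-4.0000, 0).

(-4.0000, 0).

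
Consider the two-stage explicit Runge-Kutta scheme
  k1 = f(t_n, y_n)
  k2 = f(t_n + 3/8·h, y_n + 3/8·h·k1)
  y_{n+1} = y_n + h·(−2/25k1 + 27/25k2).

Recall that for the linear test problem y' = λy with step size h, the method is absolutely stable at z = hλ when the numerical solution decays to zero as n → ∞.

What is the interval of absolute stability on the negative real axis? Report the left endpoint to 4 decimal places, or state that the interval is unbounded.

(-2.4691, 0).

On y'=λy, z=hλ:
  k1=λy_n ⇒ h·k1=z·y_n;  k2=λ(1+3/8z)y_n ⇒ h·k2=z(1+3/8z)y_n
  y_{n+1}/y_n = 1 − 2/25z + 27/25z(1+3/8z) = 1 + z + 81/200z²
  ⇒ R(z) = 1 + z + 81/200z².

Need |R(x)|<1, x<0.
x=-0.3: |R|=0.7365
R=1: x+81/200x²=0 ⇒ x=−200/81=-2.4691; min R=1−1/(4·81/200)=0.3827>−1
Confirm numerically:
  x=-2.313: |R|=0.85374 <1
  x=-1.919: |R|=0.57244 <1
  x=-1.772: |R|=0.49969 <1
  x=-2.531: |R|=1.06341 >1
  x=-2.528: |R|=1.06027 >1
Stable set (-2.4691, 0).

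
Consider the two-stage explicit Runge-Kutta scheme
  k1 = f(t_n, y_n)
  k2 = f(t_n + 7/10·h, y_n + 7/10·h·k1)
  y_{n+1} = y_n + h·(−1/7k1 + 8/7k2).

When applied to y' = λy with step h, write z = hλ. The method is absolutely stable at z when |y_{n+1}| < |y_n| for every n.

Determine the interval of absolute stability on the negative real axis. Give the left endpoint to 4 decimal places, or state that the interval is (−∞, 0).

With y'=λy (z=hλ):
  k1=λy_n ⇒ h·k1=z·y_n;  k2=λ(1+7/10z)y_n ⇒ h·k2=z(1+7/10z)y_n
  y_{n+1}/y_n = 1 − 1/7z + 8/7z(1+7/10z) = 1 + z + 4/5z²
  R(z) = 1 + z + 4/5z².

Solve |R(x)|<1 on ℝ⁻.
x=-1.57: |R|=1.4019
R=1: x+4/5x²=0 ⇒ x=−5/4=-1.2500; min R=1−1/(4·4/5)=0.6875>−1
Confirm numerically:
  x=-0.983: |R|=0.79003 <1
  x=-0.931: |R|=0.76241 <1
  x=-0.912: |R|=0.75340 <1
  x=-0.565: |R|=0.69038 <1
  x=-1.684: |R|=1.58468 >1
  x=-1.395: |R|=1.16182 >1
  x=-1.373: |R|=1.13510 >1
Stable set (-1.2500, 0).

z∈(-1.2500,0).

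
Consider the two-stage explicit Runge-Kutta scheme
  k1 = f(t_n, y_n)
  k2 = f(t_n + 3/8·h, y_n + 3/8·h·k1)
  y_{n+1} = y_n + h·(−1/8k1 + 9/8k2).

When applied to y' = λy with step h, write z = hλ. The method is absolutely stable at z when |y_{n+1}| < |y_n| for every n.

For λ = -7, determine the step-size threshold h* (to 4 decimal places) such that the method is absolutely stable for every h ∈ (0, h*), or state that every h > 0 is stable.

Test eqn y'=λy, z=hλ:
  k1=λy_n ⇒ h·k1=z·y_n;  k2=λ(1+3/8z)y_n ⇒ h·k2=z(1+3/8z)y_n
  y_{n+1}/y_n = 1 − 1/8z + 9/8z(1+3/8z) = 1 + z + 27/64z²
  so R(z) = 1 + z + 27/64z².

Solve |R(x)|<1 on ℝ⁻.
x=-0.93: |R|=0.4349
R=1: x+27/64x²=0 ⇒ x=−64/27=-2.3704; min R=1−1/(4·27/64)=0.4074>−1
Confirm numerically:
  x=-1.555: |R|=0.46510 <1
  x=-1.257: |R|=0.40958 <1
  x=-1.209: |R|=0.40765 <1
  x=-2.655: |R|=1.31881 >1
  x=-2.514: |R|=1.15233 >1
  x=-2.414: |R|=1.04443 >1
Interval (-2.3704, 0).

(-2.3704,0); λ=-7 ⇒ h* = (64/27)/7 = 0.3386.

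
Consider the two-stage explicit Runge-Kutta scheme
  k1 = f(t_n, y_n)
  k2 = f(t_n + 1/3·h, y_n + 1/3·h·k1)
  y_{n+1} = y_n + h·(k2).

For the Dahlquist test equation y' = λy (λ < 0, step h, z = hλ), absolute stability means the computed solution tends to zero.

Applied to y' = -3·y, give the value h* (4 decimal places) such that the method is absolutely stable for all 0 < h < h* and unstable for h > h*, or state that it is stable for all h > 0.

Test eqn y'=λy, z=hλ:
  k1=λy_n ⇒ h·k1=z·y_n;  k2=λ(1+1/3z)y_n ⇒ h·k2=z(1+1/3z)y_n
  y_{n+1}/y_n = 1 + z(1+1/3z) = 1 + z + 1/3z²
  ⇒ R(z) = 1 + z + 1/3z².

Find x<0 with |R(x)|<1.
x=-1.27: |R|=0.2676
R=1: x+1/3x²=0 ⇒ x=−3=-3.0000; min R=1−1/(4·1/3)=0.2500>−1
Confirm numerically:
  x=-2.876: |R|=0.88113 <1
  x=-2.464: |R|=0.55977 <1
  x=-1.836: |R|=0.28763 <1
  x=-1.400: |R|=0.25333 <1
  x=-3.198: |R|=1.21107 >1
  x=-3.082: |R|=1.08424 >1
Stable set (-3.0000, 0).

(-3.0000,0); λ=-3 ⇒ h* = (3)/3 = 1.0000.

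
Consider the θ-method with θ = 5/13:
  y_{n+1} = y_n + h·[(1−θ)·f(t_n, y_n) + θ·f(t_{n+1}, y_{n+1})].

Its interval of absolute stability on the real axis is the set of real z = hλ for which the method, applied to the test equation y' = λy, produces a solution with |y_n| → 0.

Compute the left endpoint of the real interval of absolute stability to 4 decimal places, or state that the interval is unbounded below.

Set f=λy, z=hλ:
  y_{n+1} = y_n + z·[8/13·y_n + 5/13·y_{n+1}] ⇒ (1 − 5/13z)y_{n+1} = (1 + 8/13z)y_n
  so R(z) = (1 + 8/13z)/(1 − 5/13z).

Solve |R(x)|<1 on ℝ⁻.
x=-0.46: |R|=0.6092
R=−1: 1+8/13x = −1+5/13x ⇒ -3/13x=2 ⇒ x=2/(-3/13)=-8.6667
Confirm numerically:
  x=-7.324: |R|=0.91882 <1
  x=-6.836: |R|=0.88359 <1
  x=-5.204: |R|=0.73378 <1
  x=-4.016: |R|=0.57823 <1
  x=-8.858: |R|=1.01002 >1
  x=-8.727: |R|=1.00320 >1
Interval (-8.6667, 0).

left endpoint -8.6667.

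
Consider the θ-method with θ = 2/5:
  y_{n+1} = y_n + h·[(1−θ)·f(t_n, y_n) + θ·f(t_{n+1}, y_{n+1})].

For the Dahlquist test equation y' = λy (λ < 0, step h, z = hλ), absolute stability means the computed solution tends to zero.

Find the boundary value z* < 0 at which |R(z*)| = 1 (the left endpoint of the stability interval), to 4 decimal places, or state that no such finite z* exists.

z* = -10.0000.

Test eqn y'=λy, z=hλ:
  y_{n+1} = y_n + z·[3/5·y_n + 2/5·y_{n+1}] ⇒ (1 − 2/5z)y_{n+1} = (1 + 3/5z)y_n
  ⇒ R(z) = (1 + 3/5z)/(1 − 2/5z).

Boundary: |R(x)|=1, x<0.
x=-0.63: |R|=0.4968
R=−1: 1+3/5x = −1+2/5x ⇒ -1/5x=2 ⇒ x=2/(-1/5)=-10.0000
Confirm numerically:
  x=-8.676: |R|=0.94077 <1
  x=-8.214: |R|=0.91665 <1
  x=-6.294: |R|=0.78929 <1
  x=-10.226: |R|=1.00888 >1
  x=-10.204: |R|=1.00803 >1
So |R|<1 on (-10.0000, 0).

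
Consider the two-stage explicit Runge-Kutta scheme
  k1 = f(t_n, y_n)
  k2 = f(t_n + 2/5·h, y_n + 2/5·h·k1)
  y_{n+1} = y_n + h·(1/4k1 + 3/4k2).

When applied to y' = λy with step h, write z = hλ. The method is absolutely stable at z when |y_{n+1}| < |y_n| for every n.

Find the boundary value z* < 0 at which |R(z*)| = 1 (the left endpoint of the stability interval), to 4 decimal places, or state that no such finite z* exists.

left endpoint -3.3333.

On y'=λy, z=hλ:
  k1=λy_n ⇒ h·k1=z·y_n;  k2=λ(1+2/5z)y_n ⇒ h·k2=z(1+2/5z)y_n
  y_{n+1}/y_n = 1 + 1/4z + 3/4z(1+2/5z) = 1 + z + 3/10z²
  R(z) = 1 + z + 3/10z².

Boundary: |R(x)|=1, x<0.
x=-0.43: |R|=0.6255
R=1: x+3/10x²=0 ⇒ x=−10/3=-3.3333; min R=1−1/(4·3/10)=0.1667>−1
Confirm numerically:
  x=-2.848: |R|=0.58533 <1
  x=-2.489: |R|=0.36954 <1
  x=-2.411: |R|=0.33288 <1
  x=-1.621: |R|=0.16729 <1
  x=-3.563: |R|=1.24549 >1
  x=-3.524: |R|=1.20157 >1
  x=-3.393: |R|=1.06073 >1
Interval (-3.3333, 0).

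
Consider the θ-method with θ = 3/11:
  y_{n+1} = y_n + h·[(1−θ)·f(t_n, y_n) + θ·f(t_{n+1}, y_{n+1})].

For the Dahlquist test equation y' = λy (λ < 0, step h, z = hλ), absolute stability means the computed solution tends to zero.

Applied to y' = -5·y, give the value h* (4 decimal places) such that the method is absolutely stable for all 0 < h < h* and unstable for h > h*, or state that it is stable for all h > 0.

Test eqn y'=λy, z=hλ:
  y_{n+1} = y_n + z·[8/11·y_n + 3/11·y_{n+1}] ⇒ (1 − 3/11z)y_{n+1} = (1 + 8/11z)y_n
  ⇒ R(z) = (1 + 8/11z)/(1 − 3/11z).

Boundary: |R(x)|=1, x<0.
x=-1.68: |R|=0.1521
R=−1: 1+8/11x = −1+3/11x ⇒ -5/11x=2 ⇒ x=2/(-5/11)=-4.4000
Confirm numerically:
  x=-2.154: |R|=0.35689 <1
  x=-2.024: |R|=0.30412 <1
  x=-1.820: |R|=0.21628 <1
  x=-4.777: |R|=1.07441 >1
  x=-4.642: |R|=1.04854 >1
So |R|<1 on (-4.4000, 0).

(-4.4000,0); λ=-5 ⇒ h* = (22/5)/5 = 0.8800.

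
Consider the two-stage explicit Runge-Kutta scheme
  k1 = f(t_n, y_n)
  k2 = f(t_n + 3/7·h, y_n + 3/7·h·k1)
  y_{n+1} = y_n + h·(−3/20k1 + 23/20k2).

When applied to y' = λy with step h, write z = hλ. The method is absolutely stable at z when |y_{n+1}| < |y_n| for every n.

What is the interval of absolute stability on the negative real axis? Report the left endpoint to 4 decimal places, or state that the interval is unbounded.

Test eqn y'=λy, z=hλ:
  k1=λy_n ⇒ h·k1=z·y_n;  k2=λ(1+3/7z)y_n ⇒ h·k2=z(1+3/7z)y_n
  y_{n+1}/y_n = 1 − 3/20z + 23/20z(1+3/7z) = 1 + z + 69/140z²
  R(z) = 1 + z + 69/140z².

Find x<0 with |R(x)|<1.
x=-1.49: |R|=0.6042
R=1: x+69/140x²=0 ⇒ x=−140/69=-2.0290; min R=1−1/(4·69/140)=0.4928>−1
Confirm numerically:
  x=-1.778: |R|=0.78006 <1
  x=-1.525: |R|=0.62120 <1
  x=-0.931: |R|=0.49619 <1
  x=-0.889: |R|=0.50052 <1
  x=-2.593: |R|=1.72080 >1
  x=-2.338: |R|=1.35608 >1
Stable set (-2.0290, 0).

z∈(-2.0290,0).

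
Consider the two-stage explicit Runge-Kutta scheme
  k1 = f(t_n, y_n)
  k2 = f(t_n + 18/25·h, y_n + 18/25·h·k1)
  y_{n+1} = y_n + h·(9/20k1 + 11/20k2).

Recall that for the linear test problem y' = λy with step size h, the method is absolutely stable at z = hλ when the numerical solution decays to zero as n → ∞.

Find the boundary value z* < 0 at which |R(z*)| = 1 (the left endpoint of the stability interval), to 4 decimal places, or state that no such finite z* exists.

left endpoint -2.5253.

On y'=λy, z=hλ:
  k1=λy_n ⇒ h·k1=z·y_n;  k2=λ(1+18/25z)y_n ⇒ h·k2=z(1+18/25z)y_n
  y_{n+1}/y_n = 1 + 9/20z + 11/20z(1+18/25z) = 1 + z + 99/250z²
  Hence R(z) = 1 + z + 99/250z².

Find x<0 with |R(x)|<1.
x=-0.52: |R|=0.5871
R=1: x+99/250x²=0 ⇒ x=−250/99=-2.5253; min R=1−1/(4·99/250)=0.3687>−1
Confirm numerically:
  x=-2.005: |R|=0.58693 <1
  x=-1.903: |R|=0.53108 <1
  x=-1.272: |R|=0.36872 <1
  x=-3.048: |R|=1.63096 >1
  x=-2.661: |R|=1.14304 >1
Interval (-2.5253, 0).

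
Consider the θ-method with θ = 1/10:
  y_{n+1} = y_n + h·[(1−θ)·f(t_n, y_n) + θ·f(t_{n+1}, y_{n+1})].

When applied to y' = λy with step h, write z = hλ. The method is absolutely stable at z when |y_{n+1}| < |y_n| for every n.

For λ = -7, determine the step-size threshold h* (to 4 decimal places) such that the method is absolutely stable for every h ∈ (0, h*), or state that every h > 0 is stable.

(-2.5000,0); λ=-7 ⇒ h* = (5/2)/7 = 0.3571.

Set f=λy, z=hλ:
  y_{n+1} = y_n + z·[9/10·y_n + 1/10·y_{n+1}] ⇒ (1 − 1/10z)y_{n+1} = (1 + 9/10z)y_n
  Hence R(z) = (1 + 9/10z)/(1 − 1/10z).

Need |R(x)|<1, x<0.
x=-1.34: |R|=0.1817
R=−1: 1+9/10x = −1+1/10x ⇒ -4/5x=2 ⇒ x=2/(-4/5)=-2.5000
Confirm numerically:
  x=-2.108: |R|=0.74100 <1
  x=-1.842: |R|=0.55548 <1
  x=-1.584: |R|=0.36740 <1
  x=-3.077: |R|=1.35299 >1
  x=-3.032: |R|=1.32658 >1
  x=-2.772: |R|=1.17037 >1
Interval (-2.5000, 0).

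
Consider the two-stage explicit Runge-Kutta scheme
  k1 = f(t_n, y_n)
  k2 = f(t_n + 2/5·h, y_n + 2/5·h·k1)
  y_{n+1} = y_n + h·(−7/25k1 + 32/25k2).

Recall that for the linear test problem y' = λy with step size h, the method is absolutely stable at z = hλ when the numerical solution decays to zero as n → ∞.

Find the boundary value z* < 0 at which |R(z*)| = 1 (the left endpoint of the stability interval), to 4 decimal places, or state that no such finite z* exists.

On y'=λy, z=hλ:
  k1=λy_n ⇒ h·k1=z·y_n;  k2=λ(1+2/5z)y_n ⇒ h·k2=z(1+2/5z)y_n
  y_{n+1}/y_n = 1 − 7/25z + 32/25z(1+2/5z) = 1 + z + 64/125z²
  Hence R(z) = 1 + z + 64/125z².

Solve |R(x)|<1 on ℝ⁻.
x=-0.4: |R|=0.6819
R=1: x+64/125x²=0 ⇒ x=−125/64=-1.9531; min R=1−1/(4·64/125)=0.5117>−1
Confirm numerically:
  x=-1.889: |R|=0.93798 <1
  x=-1.362: |R|=0.58778 <1
  x=-0.802: |R|=0.52732 <1
  x=-2.304: |R|=1.41391 >1
  x=-2.195: |R|=1.27183 >1
Interval (-1.9531, 0).

left endpoint -1.9531.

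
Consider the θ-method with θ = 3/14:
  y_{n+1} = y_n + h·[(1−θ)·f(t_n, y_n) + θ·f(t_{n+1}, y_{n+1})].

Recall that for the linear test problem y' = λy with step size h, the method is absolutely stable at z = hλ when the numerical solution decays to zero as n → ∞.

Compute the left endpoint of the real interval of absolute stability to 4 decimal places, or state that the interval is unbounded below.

Test eqn y'=λy, z=hλ:
  y_{n+1} = y_n + z·[11/14·y_n + 3/14·y_{n+1}] ⇒ (1 − 3/14z)y_{n+1} = (1 + 11/14z)y_n
  ⇒ R(z) = (1 + 11/14z)/(1 − 3/14z).

Need |R(x)|<1, x<0.
x=-1.18: |R|=0.0582
R=−1: 1+11/14x = −1+3/14x ⇒ -4/7x=2 ⇒ x=2/(-4/7)=-3.5000
Confirm numerically:
  x=-2.875: |R|=0.77901 <1
  x=-2.832: |R|=0.76245 <1
  x=-2.058: |R|=0.42817 <1
  x=-3.928: |R|=1.13280 >1
  x=-3.525: |R|=1.00814 >1
Interval (-3.5000, 0).

z* = -3.5000.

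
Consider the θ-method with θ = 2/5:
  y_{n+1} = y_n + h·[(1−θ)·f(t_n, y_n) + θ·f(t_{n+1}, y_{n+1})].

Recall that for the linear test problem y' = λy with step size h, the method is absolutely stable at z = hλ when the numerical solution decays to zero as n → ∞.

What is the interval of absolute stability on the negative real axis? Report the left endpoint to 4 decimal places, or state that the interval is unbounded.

Set f=λy, z=hλ:
  y_{n+1} = y_n + z·[3/5·y_n + 2/5·y_{n+1}] ⇒ (1 − 2/5z)y_{n+1} = (1 + 3/5z)y_n
  Hence R(z) = (1 + 3/5z)/(1 − 2/5z).

Find x<0 with |R(x)|<1.
x=-0.93: |R|=0.3222
R=−1: 1+3/5x = −1+2/5x ⇒ -1/5x=2 ⇒ x=2/(-1/5)=-10.0000
Confirm numerically:
  x=-8.970: |R|=0.95510 <1
  x=-7.635: |R|=0.88333 <1
  x=-6.515: |R|=0.80671 <1
  x=-4.859: |R|=0.65070 <1
  x=-10.581: |R|=1.02221 >1
  x=-10.542: |R|=1.02078 >1
  x=-10.121: |R|=1.00479 >1
So |R|<1 on (-10.0000, 0).

z∈(-10.0000,0).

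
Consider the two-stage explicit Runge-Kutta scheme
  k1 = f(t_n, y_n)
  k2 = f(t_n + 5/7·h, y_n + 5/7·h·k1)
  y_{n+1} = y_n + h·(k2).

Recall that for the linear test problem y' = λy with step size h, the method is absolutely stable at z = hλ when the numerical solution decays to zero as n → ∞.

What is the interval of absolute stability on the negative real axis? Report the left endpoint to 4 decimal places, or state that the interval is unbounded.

Set f=λy, z=hλ:
  k1=λy_n ⇒ h·k1=z·y_n;  k2=λ(1+5/7z)y_n ⇒ h·k2=z(1+5/7z)y_n
  y_{n+1}/y_n = 1 + z(1+5/7z) = 1 + z + 5/7z²
  ⇒ R(z) = 1 + z + 5/7z².

Find x<0 with |R(x)|<1.
x=-1.15: |R|=0.7946
R=1: x+5/7x²=0 ⇒ x=−7/5=-1.4000; min R=1−1/(4·5/7)=0.6500>−1
Confirm numerically:
  x=-1.374: |R|=0.97448 <1
  x=-0.648: |R|=0.65193 <1
  x=-0.565: |R|=0.66302 <1
  x=-1.845: |R|=1.58645 >1
  x=-1.698: |R|=1.36143 >1
  x=-1.650: |R|=1.29464 >1
So |R|<1 on (-1.4000, 0).

(-1.4000, 0).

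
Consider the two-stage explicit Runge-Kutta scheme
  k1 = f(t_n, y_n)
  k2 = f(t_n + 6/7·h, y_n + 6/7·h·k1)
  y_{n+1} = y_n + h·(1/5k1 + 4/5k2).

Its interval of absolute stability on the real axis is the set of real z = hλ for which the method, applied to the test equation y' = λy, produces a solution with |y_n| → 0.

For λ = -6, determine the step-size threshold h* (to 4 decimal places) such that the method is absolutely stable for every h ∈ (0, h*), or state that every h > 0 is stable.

(-1.4583,0); λ=-6 ⇒ h* = (35/24)/6 = 0.2431.

Set f=λy, z=hλ:
  k1=λy_n ⇒ h·k1=z·y_n;  k2=λ(1+6/7z)y_n ⇒ h·k2=z(1+6/7z)y_n
  y_{n+1}/y_n = 1 + 1/5z + 4/5z(1+6/7z) = 1 + z + 24/35z²
  so R(z) = 1 + z + 24/35z².

Solve |R(x)|<1 on ℝ⁻.
x=-0.69: |R|=0.6365
R=1: x+24/35x²=0 ⇒ x=−35/24=-1.4583; min R=1−1/(4·24/35)=0.6354>−1
Confirm numerically:
  x=-1.189: |R|=0.78041 <1
  x=-1.064: |R|=0.71229 <1
  x=-0.718: |R|=0.63550 <1
  x=-1.921: |R|=1.60945 >1
  x=-1.847: |R|=1.49225 >1
  x=-1.709: |R|=1.29375 >1
So |R|<1 on (-1.4583, 0).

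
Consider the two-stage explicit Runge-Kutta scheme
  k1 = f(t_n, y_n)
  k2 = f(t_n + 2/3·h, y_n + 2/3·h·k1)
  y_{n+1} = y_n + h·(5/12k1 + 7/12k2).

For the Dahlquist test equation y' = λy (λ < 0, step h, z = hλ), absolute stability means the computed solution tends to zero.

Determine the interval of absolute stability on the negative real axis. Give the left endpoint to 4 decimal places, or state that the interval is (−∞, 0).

Test eqn y'=λy, z=hλ:
  k1=λy_n ⇒ h·k1=z·y_n;  k2=λ(1+2/3z)y_n ⇒ h·k2=z(1+2/3z)y_n
  y_{n+1}/y_n = 1 + 5/12z + 7/12z(1+2/3z) = 1 + z + 7/18z²
  R(z) = 1 + z + 7/18z².

Find x<0 with |R(x)|<1.
x=-1.36: |R|=0.3593
R=1: x+7/18x²=0 ⇒ x=−18/7=-2.5714; min R=1−1/(4·7/18)=0.3571>−1
Confirm numerically:
  x=-2.262: |R|=0.72781 <1
  x=-2.210: |R|=0.68937 <1
  x=-1.187: |R|=0.36093 <1
  x=-1.084: |R|=0.37297 <1
  x=-3.034: |R|=1.54578 >1
  x=-3.019: |R|=1.52547 >1
So |R|<1 on (-2.5714, 0).

z∈(-2.5714,0).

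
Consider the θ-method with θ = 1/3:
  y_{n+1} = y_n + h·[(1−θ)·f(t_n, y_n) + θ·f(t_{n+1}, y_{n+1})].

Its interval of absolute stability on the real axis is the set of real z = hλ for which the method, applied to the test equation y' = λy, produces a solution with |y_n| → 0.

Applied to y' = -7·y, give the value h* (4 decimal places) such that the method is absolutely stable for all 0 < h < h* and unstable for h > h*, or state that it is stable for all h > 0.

(-6.0000,0); λ=-7 ⇒ h* = (6)/7 = 0.8571.

With y'=λy (z=hλ):
  y_{n+1} = y_n + z·[2/3·y_n + 1/3·y_{n+1}] ⇒ (1 − 1/3z)y_{n+1} = (1 + 2/3z)y_n
  R(z) = (1 + 2/3z)/(1 − 1/3z).

Solve |R(x)|<1 on ℝ⁻.
x=-1.66: |R|=0.0687
R=−1: 1+2/3x = −1+1/3x ⇒ -1/3x=2 ⇒ x=2/(-1/3)=-6.0000
Confirm numerically:
  x=-4.002: |R|=0.71465 <1
  x=-3.530: |R|=0.62175 <1
  x=-3.010: |R|=0.50250 <1
  x=-2.613: |R|=0.39658 <1
  x=-6.056: |R|=1.00618 >1
  x=-6.045: |R|=1.00498 >1
Stable set (-6.0000, 0).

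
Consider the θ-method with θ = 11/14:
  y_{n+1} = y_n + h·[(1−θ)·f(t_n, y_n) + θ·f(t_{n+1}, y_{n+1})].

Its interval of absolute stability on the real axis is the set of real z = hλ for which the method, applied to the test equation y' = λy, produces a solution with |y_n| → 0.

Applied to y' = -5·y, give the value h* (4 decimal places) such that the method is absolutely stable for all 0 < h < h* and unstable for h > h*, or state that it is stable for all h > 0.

unbounded; (−∞, 0). Any h>0 works for λ=-5.

Test eqn y'=λy, z=hλ:
  y_{n+1} = y_n + z·[3/14·y_n + 11/14·y_{n+1}] ⇒ (1 − 11/14z)y_{n+1} = (1 + 3/14z)y_n
  ⇒ R(z) = (1 + 3/14z)/(1 − 11/14z).

Need |R(x)|<1, x<0.
x=-1.51: |R|=0.3094
x=-2: |R|=0.2222
x=-10: |R|=0.1290
x=-100: |R|=0.2567
θ=11/14≥1/2 ⇒ |1+3/14x|<|1−11/14x| ∀x<0 ⇒ interval (−∞,0).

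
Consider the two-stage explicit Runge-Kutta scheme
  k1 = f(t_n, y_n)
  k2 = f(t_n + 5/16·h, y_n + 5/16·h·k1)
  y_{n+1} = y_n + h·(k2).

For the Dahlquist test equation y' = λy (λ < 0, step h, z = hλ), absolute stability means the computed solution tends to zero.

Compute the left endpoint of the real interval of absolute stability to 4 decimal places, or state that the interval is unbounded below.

left endpoint -3.2000.

Set f=λy, z=hλ:
  k1=λy_n ⇒ h·k1=z·y_n;  k2=λ(1+5/16z)y_n ⇒ h·k2=z(1+5/16z)y_n
  y_{n+1}/y_n = 1 + z(1+5/16z) = 1 + z + 5/16z²
  ⇒ R(z) = 1 + z + 5/16z².

Solve |R(x)|<1 on ℝ⁻.
x=-1.15: |R|=0.2633
R=1: x+5/16x²=0 ⇒ x=−16/5=-3.2000; min R=1−1/(4·5/16)=0.2000>−1
Confirm numerically:
  x=-1.969: |R|=0.24255 <1
  x=-1.602: |R|=0.20000 <1
  x=-1.553: |R|=0.20069 <1
  x=-1.356: |R|=0.21861 <1
  x=-3.590: |R|=1.43753 >1
  x=-3.342: |R|=1.14830 >1
So |R|<1 on (-3.2000, 0).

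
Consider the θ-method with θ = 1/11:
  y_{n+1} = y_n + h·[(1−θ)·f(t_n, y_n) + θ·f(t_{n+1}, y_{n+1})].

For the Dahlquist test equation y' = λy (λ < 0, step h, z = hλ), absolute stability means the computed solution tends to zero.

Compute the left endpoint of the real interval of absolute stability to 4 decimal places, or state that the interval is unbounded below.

On y'=λy, z=hλ:
  y_{n+1} = y_n + z·[10/11·y_n + 1/11·y_{n+1}] ⇒ (1 − 1/11z)y_{n+1} = (1 + 10/11z)y_n
  so R(z) = (1 + 10/11z)/(1 − 1/11z).

Find x<0 with |R(x)|<1.
x=-1.31: |R|=0.1706
R=−1: 1+10/11x = −1+1/11x ⇒ -9/11x=2 ⇒ x=2/(-9/11)=-2.4444
Confirm numerically:
  x=-2.311: |R|=0.90977 <1
  x=-2.253: |R|=0.86999 <1
  x=-1.687: |R|=0.46268 <1
  x=-1.538: |R|=0.34934 <1
  x=-2.861: |R|=1.27047 >1
  x=-2.644: |R|=1.13163 >1
  x=-2.545: |R|=1.06681 >1
Stable set (-2.4444, 0).

left endpoint -2.4444.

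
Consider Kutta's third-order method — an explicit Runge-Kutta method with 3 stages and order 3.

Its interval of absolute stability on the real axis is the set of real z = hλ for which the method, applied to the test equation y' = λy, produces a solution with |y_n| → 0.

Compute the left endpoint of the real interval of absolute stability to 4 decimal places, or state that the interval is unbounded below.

Set f=λy, z=hλ:
  order 3, 3-stage ⇒ R(z)=1+z+z^2/2+z^3/6
  (e.g. R(-1.51)=0.05622, |R|=0.05622)

Need |R(x)|<1, x<0.
x=-1.51: |R|=0.0562
|R(-2.19)|=0.5425 |R(-1.67)|=0.0518 |R(-0.86)|=0.4038
Bisect:
  x_lo=-2.8983 |R|=1.7559  x_hi=-0.2256 |R|=0.7979
  mid=-1.56195 |R|=0.02278 →hi
  mid=-2.23013 |R|=0.59198 →hi
  mid=-2.56422 |R|=1.08667 →lo
  mid=-2.39718 |R|=0.81983 →hi
  mid=-2.48070 |R|=0.94808 →hi
  mid=-2.52246 |R|=1.01605 →lo
  mid=-2.50158 |R|=0.98174 →hi
  mid=-2.51202 |R|=0.99881 →hi
  mid=-2.51724 |R|=1.00741 →lo
  mid=-2.51463 |R|=1.00310 →lo
  ...
  [-2.51284,-2.51267] ⇒ x*=-2.5127
So |R|<1 on (-2.5127, 0).

z* = -2.5127.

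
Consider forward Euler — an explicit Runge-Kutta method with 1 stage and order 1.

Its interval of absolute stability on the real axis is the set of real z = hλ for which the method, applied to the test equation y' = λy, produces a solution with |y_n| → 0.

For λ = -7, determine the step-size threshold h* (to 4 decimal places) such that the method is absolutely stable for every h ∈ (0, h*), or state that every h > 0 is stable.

Set f=λy, z=hλ:
  order 1, 1-stage ⇒ R(z)=1+z
  (e.g. R(-0.4)=0.60000, |R|=0.60000)

Boundary: |R(x)|=1, x<0.
x=-0.4: |R|=0.6000
|R(-2.3)|=1.3000 |R(-1.41)|=0.4100 |R(-1)|=0.0000
Bisect:
  x_lo=-2.3441 |R|=1.3441  x_hi=-0.2411 |R|=0.7589
  mid=-1.29261 |R|=0.29261 →hi
  mid=-1.81836 |R|=0.81836 →hi
  mid=-2.08123 |R|=1.08123 →lo
  mid=-1.94980 |R|=0.94980 →hi
  mid=-2.01551 |R|=1.01551 →lo
  mid=-1.98266 |R|=0.98266 →hi
  mid=-1.99908 |R|=0.99908 →hi
  mid=-2.00730 |R|=1.00730 →lo
  mid=-2.00319 |R|=1.00319 →lo
  mid=-2.00114 |R|=1.00114 →lo
  ...
  [-2.00011,-1.99998] ⇒ x*=-2.0000
Stable set (-2.0000, 0).

(-2.0000,0); λ=-7 ⇒ h* = 0.2857.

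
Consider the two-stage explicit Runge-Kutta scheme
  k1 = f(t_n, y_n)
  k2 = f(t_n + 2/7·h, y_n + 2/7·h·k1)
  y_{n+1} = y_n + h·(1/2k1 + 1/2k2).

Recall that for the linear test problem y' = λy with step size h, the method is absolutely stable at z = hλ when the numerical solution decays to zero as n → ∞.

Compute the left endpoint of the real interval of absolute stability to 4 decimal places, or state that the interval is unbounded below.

Test eqn y'=λy, z=hλ:
  k1=λy_n ⇒ h·k1=z·y_n;  k2=λ(1+2/7z)y_n ⇒ h·k2=z(1+2/7z)y_n
  y_{n+1}/y_n = 1 + 1/2z + 1/2z(1+2/7z) = 1 + z + 1/7z²
  ⇒ R(z) = 1 + z + 1/7z².

Need |R(x)|<1, x<0.
x=-0.64: |R|=0.4185
R=1: x+1/7x²=0 ⇒ x=−7=-7.0000; min R=1−1/(4·1/7)=-0.7500>−1
Confirm numerically:
  x=-6.063: |R|=0.18842 <1
  x=-6.006: |R|=0.14715 <1
  x=-5.571: |R|=0.13728 <1
  x=-2.824: |R|=0.68472 <1
  x=-7.418: |R|=1.44296 >1
  x=-7.341: |R|=1.35761 >1
  x=-7.187: |R|=1.19200 >1
So |R|<1 on (-7.0000, 0).

left endpoint -7.0000.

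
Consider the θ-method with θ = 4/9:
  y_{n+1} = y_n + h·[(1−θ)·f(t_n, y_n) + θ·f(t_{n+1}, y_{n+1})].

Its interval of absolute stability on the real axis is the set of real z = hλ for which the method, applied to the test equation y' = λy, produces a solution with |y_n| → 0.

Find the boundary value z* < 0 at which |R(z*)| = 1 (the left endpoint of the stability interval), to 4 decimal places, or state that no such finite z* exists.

Test eqn y'=λy, z=hλ:
  y_{n+1} = y_n + z·[5/9·y_n + 4/9·y_{n+1}] ⇒ (1 − 4/9z)y_{n+1} = (1 + 5/9z)y_n
  Hence R(z) = (1 + 5/9z)/(1 − 4/9z).

Find x<0 with |R(x)|<1.
x=-1.2: |R|=0.2174
R=−1: 1+5/9x = −1+4/9x ⇒ -1/9x=2 ⇒ x=2/(-1/9)=-18.0000
Confirm numerically:
  x=-15.934: |R|=0.97160 <1
  x=-10.894: |R|=0.86484 <1
  x=-9.413: |R|=0.81594 <1
  x=-8.804: |R|=0.79202 <1
  x=-18.597: |R|=1.00716 >1
  x=-18.404: |R|=1.00489 >1
So |R|<1 on (-18.0000, 0).

left endpoint -18.0000.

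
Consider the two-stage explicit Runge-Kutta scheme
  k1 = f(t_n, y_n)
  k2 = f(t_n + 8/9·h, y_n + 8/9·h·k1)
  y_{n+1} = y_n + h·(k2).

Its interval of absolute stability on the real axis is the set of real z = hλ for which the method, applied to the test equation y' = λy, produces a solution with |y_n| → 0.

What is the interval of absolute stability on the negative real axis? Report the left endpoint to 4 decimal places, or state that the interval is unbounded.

With y'=λy (z=hλ):
  k1=λy_n ⇒ h·k1=z·y_n;  k2=λ(1+8/9z)y_n ⇒ h·k2=z(1+8/9z)y_n
  y_{n+1}/y_n = 1 + z(1+8/9z) = 1 + z + 8/9z²
  so R(z) = 1 + z + 8/9z².

Need |R(x)|<1, x<0.
x=-1.32: |R|=1.2288
R=1: x+8/9x²=0 ⇒ x=−9/8=-1.1250; min R=1−1/(4·8/9)=0.7188>−1
Confirm numerically:
  x=-1.038: |R|=0.91973 <1
  x=-0.978: |R|=0.87221 <1
  x=-0.680: |R|=0.73102 <1
  x=-0.544: |R|=0.71905 <1
  x=-1.553: |R|=1.59083 >1
  x=-1.347: |R|=1.26581 >1
Interval (-1.1250, 0).

z∈(-1.1250,0).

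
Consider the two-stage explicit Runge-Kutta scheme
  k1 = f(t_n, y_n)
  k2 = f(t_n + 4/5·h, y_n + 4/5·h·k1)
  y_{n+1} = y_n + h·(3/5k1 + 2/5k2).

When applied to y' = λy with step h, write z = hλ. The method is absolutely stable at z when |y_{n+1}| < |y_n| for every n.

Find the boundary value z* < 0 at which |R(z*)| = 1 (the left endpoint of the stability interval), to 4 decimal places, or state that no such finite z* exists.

On y'=λy, z=hλ:
  k1=λy_n ⇒ h·k1=z·y_n;  k2=λ(1+4/5z)y_n ⇒ h·k2=z(1+4/5z)y_n
  y_{n+1}/y_n = 1 + 3/5z + 2/5z(1+4/5z) = 1 + z + 8/25z²
  so R(z) = 1 + z + 8/25z².

Need |R(x)|<1, x<0.
x=-1.3: |R|=0.2408
R=1: x+8/25x²=0 ⇒ x=−25/8=-3.1250; min R=1−1/(4·8/25)=0.2188>−1
Confirm numerically:
  x=-2.884: |R|=0.77759 <1
  x=-2.245: |R|=0.36781 <1
  x=-1.665: |R|=0.22211 <1
  x=-3.640: |R|=1.59987 >1
  x=-3.536: |R|=1.46505 >1
  x=-3.489: |R|=1.40640 >1
So |R|<1 on (-3.1250, 0).

z* = -3.1250.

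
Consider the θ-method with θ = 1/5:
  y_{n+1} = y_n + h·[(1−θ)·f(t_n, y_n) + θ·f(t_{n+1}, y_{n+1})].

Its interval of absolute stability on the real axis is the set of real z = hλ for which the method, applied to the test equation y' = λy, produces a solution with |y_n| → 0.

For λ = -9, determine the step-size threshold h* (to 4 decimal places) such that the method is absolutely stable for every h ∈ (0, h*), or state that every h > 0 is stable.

Test eqn y'=λy, z=hλ:
  y_{n+1} = y_n + z·[4/5·y_n + 1/5·y_{n+1}] ⇒ (1 − 1/5z)y_{n+1} = (1 + 4/5z)y_n
  Hence R(z) = (1 + 4/5z)/(1 − 1/5z).

Find x<0 with |R(x)|<1.
x=-0.66: |R|=0.4170
R=−1: 1+4/5x = −1+1/5x ⇒ -3/5x=2 ⇒ x=2/(-3/5)=-3.3333
Confirm numerically:
  x=-2.531: |R|=0.68039 <1
  x=-1.658: |R|=0.24512 <1
  x=-1.460: |R|=0.13003 <1
  x=-3.651: |R|=1.11016 >1
  x=-3.635: |R|=1.10481 >1
  x=-3.374: |R|=1.01457 >1
Interval (-3.3333, 0).

(-3.3333,0); λ=-9 ⇒ h* = (10/3)/9 = 0.3704.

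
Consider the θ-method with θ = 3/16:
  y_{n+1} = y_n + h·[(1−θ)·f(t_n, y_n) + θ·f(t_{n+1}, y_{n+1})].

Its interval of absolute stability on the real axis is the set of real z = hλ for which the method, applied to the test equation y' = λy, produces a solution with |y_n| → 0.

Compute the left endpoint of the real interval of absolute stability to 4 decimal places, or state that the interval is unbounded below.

left endpoint -3.2000.

Test eqn y'=λy, z=hλ:
  y_{n+1} = y_n + z·[13/16·y_n + 3/16·y_{n+1}] ⇒ (1 − 3/16z)y_{n+1} = (1 + 13/16z)y_n
  so R(z) = (1 + 13/16z)/(1 − 3/16z).

Solve |R(x)|<1 on ℝ⁻.
x=-0.3: |R|=0.7160
R=−1: 1+13/16x = −1+3/16x ⇒ -5/8x=2 ⇒ x=2/(-5/8)=-3.2000
Confirm numerically:
  x=-2.922: |R|=0.88775 <1
  x=-2.092: |R|=0.50260 <1
  x=-1.971: |R|=0.43915 <1
  x=-1.304: |R|=0.04781 <1
  x=-3.682: |R|=1.17821 >1
  x=-3.242: |R|=1.01633 >1
Stable set (-3.2000, 0).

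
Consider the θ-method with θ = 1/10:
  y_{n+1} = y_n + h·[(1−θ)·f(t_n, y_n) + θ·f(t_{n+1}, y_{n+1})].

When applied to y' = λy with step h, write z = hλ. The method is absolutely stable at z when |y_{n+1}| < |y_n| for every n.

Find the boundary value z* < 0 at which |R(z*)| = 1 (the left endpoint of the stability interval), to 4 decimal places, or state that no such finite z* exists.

left endpoint -2.5000.

Test eqn y'=λy, z=hλ:
  y_{n+1} = y_n + z·[9/10·y_n + 1/10·y_{n+1}] ⇒ (1 − 1/10z)y_{n+1} = (1 + 9/10z)y_n
  ⇒ R(z) = (1 + 9/10z)/(1 − 1/10z).

Solve |R(x)|<1 on ℝ⁻.
x=-0.59: |R|=0.4429
R=−1: 1+9/10x = −1+1/10x ⇒ -4/5x=2 ⇒ x=2/(-4/5)=-2.5000
Confirm numerically:
  x=-1.766: |R|=0.50093 <1
  x=-1.546: |R|=0.33899 <1
  x=-1.399: |R|=0.22730 <1
  x=-1.027: |R|=0.06865 <1
  x=-2.963: |R|=1.28574 >1
  x=-2.945: |R|=1.27501 >1
  x=-2.695: |R|=1.12288 >1
Stable set (-2.5000, 0).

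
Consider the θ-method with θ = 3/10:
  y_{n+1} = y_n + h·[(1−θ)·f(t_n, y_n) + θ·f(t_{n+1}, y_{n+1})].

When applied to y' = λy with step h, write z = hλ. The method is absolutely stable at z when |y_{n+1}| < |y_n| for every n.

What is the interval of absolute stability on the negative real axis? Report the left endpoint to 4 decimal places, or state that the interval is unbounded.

z∈(-5.0000,0).

Test eqn y'=λy, z=hλ:
  y_{n+1} = y_n + z·[7/10·y_n + 3/10·y_{n+1}] ⇒ (1 − 3/10z)y_{n+1} = (1 + 7/10z)y_n
  Hence R(z) = (1 + 7/10z)/(1 − 3/10z).

Need |R(x)|<1, x<0.
x=-0.95: |R|=0.2607
R=−1: 1+7/10x = −1+3/10x ⇒ -2/5x=2 ⇒ x=2/(-2/5)=-5.0000
Confirm numerically:
  x=-4.894: |R|=0.98282 <1
  x=-4.711: |R|=0.95210 <1
  x=-4.501: |R|=0.91507 <1
  x=-2.025: |R|=0.25972 <1
  x=-5.280: |R|=1.04334 >1
  x=-5.185: |R|=1.02896 >1
Stable set (-5.0000, 0).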